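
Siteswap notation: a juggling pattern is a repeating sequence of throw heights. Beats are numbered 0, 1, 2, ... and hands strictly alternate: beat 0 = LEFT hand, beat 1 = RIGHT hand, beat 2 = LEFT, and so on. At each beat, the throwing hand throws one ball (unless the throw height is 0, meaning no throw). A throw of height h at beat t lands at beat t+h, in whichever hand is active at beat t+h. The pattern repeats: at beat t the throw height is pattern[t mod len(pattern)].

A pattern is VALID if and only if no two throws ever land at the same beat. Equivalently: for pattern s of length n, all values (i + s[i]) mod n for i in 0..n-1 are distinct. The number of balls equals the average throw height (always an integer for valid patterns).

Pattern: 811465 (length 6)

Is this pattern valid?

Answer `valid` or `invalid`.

Answer: invalid

Derivation:
i=0: (i + s[i]) mod n = (0 + 8) mod 6 = 2
i=1: (i + s[i]) mod n = (1 + 1) mod 6 = 2
i=2: (i + s[i]) mod n = (2 + 1) mod 6 = 3
i=3: (i + s[i]) mod n = (3 + 4) mod 6 = 1
i=4: (i + s[i]) mod n = (4 + 6) mod 6 = 4
i=5: (i + s[i]) mod n = (5 + 5) mod 6 = 4
Residues: [2, 2, 3, 1, 4, 4], distinct: False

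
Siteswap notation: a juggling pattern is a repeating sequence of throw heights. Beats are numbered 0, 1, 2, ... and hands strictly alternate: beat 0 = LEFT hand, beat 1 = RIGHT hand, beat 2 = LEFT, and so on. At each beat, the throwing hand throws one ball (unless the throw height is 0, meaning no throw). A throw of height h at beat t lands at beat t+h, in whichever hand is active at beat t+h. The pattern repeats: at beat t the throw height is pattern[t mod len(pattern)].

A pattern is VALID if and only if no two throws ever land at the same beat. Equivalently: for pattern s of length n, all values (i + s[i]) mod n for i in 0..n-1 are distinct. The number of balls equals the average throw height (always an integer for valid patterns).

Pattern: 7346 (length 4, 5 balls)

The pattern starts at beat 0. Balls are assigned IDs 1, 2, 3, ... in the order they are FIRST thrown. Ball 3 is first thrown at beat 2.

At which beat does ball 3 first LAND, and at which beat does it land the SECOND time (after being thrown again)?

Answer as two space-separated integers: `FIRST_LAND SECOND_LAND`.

Answer: 6 10

Derivation:
Beat 0 (L): throw ball1 h=7 -> lands@7:R; in-air after throw: [b1@7:R]
Beat 1 (R): throw ball2 h=3 -> lands@4:L; in-air after throw: [b2@4:L b1@7:R]
Beat 2 (L): throw ball3 h=4 -> lands@6:L; in-air after throw: [b2@4:L b3@6:L b1@7:R]
Beat 3 (R): throw ball4 h=6 -> lands@9:R; in-air after throw: [b2@4:L b3@6:L b1@7:R b4@9:R]
Beat 4 (L): throw ball2 h=7 -> lands@11:R; in-air after throw: [b3@6:L b1@7:R b4@9:R b2@11:R]
Beat 5 (R): throw ball5 h=3 -> lands@8:L; in-air after throw: [b3@6:L b1@7:R b5@8:L b4@9:R b2@11:R]
Beat 6 (L): throw ball3 h=4 -> lands@10:L; in-air after throw: [b1@7:R b5@8:L b4@9:R b3@10:L b2@11:R]
Beat 7 (R): throw ball1 h=6 -> lands@13:R; in-air after throw: [b5@8:L b4@9:R b3@10:L b2@11:R b1@13:R]
Beat 8 (L): throw ball5 h=7 -> lands@15:R; in-air after throw: [b4@9:R b3@10:L b2@11:R b1@13:R b5@15:R]
Beat 9 (R): throw ball4 h=3 -> lands@12:L; in-air after throw: [b3@10:L b2@11:R b4@12:L b1@13:R b5@15:R]
Beat 10 (L): throw ball3 h=4 -> lands@14:L; in-air after throw: [b2@11:R b4@12:L b1@13:R b3@14:L b5@15:R]
Ball 3: thrown@2 h=4 -> first land @6; rethrown@6 h=4 -> second land @10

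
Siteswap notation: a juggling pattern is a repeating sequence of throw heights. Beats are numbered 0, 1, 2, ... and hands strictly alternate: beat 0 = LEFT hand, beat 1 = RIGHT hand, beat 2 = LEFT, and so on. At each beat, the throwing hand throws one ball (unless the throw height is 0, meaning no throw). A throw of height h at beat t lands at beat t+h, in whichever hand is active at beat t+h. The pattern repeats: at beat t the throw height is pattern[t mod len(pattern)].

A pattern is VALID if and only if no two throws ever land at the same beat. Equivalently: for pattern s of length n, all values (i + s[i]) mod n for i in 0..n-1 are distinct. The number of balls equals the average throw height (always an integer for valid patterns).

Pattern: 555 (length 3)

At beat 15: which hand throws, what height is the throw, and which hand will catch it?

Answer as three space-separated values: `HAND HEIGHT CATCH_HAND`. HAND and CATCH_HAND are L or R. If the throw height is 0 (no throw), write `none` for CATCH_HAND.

Beat 15: 15 mod 2 = 1, so hand = R
Throw height = pattern[15 mod 3] = pattern[0] = 5
Lands at beat 15+5=20, 20 mod 2 = 0, so catch hand = L

Answer: R 5 L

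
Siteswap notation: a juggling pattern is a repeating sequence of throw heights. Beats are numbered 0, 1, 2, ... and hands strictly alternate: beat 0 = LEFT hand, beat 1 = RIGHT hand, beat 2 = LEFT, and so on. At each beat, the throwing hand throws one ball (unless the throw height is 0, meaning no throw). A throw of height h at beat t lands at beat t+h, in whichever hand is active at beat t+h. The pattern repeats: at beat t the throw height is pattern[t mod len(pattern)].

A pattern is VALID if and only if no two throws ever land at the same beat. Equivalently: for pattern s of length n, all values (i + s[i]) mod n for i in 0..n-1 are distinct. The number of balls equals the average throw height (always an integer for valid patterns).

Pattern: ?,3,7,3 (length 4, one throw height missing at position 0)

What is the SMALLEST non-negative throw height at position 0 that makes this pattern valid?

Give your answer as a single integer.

Answer: 3

Derivation:
i=0: s[i]=? (unknown)
i=1: (1 + 3) mod 4 = 0
i=2: (2 + 7) mod 4 = 1
i=3: (3 + 3) mod 4 = 2
Known residues: [0, 1, 2]; need a permutation of 0..3, so missing residue r = 3
Need (0 + s) mod 4 = 3; smallest s = (3 - 0) mod 4 = 3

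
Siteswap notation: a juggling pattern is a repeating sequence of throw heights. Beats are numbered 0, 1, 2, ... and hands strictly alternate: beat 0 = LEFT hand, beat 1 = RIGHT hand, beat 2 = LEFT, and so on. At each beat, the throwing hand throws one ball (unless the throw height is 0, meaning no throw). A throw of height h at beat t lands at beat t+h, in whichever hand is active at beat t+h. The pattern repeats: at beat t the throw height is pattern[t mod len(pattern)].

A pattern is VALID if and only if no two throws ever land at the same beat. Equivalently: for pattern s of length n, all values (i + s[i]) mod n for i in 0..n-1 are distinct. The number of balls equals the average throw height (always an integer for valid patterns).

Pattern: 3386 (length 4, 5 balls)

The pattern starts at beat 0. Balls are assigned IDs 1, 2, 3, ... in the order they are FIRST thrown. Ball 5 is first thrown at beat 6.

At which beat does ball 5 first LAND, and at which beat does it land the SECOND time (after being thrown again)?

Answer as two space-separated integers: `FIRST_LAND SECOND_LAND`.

Answer: 14 22

Derivation:
Beat 0 (L): throw ball1 h=3 -> lands@3:R; in-air after throw: [b1@3:R]
Beat 1 (R): throw ball2 h=3 -> lands@4:L; in-air after throw: [b1@3:R b2@4:L]
Beat 2 (L): throw ball3 h=8 -> lands@10:L; in-air after throw: [b1@3:R b2@4:L b3@10:L]
Beat 3 (R): throw ball1 h=6 -> lands@9:R; in-air after throw: [b2@4:L b1@9:R b3@10:L]
Beat 4 (L): throw ball2 h=3 -> lands@7:R; in-air after throw: [b2@7:R b1@9:R b3@10:L]
Beat 5 (R): throw ball4 h=3 -> lands@8:L; in-air after throw: [b2@7:R b4@8:L b1@9:R b3@10:L]
Beat 6 (L): throw ball5 h=8 -> lands@14:L; in-air after throw: [b2@7:R b4@8:L b1@9:R b3@10:L b5@14:L]
Beat 7 (R): throw ball2 h=6 -> lands@13:R; in-air after throw: [b4@8:L b1@9:R b3@10:L b2@13:R b5@14:L]
Beat 8 (L): throw ball4 h=3 -> lands@11:R; in-air after throw: [b1@9:R b3@10:L b4@11:R b2@13:R b5@14:L]
Beat 9 (R): throw ball1 h=3 -> lands@12:L; in-air after throw: [b3@10:L b4@11:R b1@12:L b2@13:R b5@14:L]
Beat 10 (L): throw ball3 h=8 -> lands@18:L; in-air after throw: [b4@11:R b1@12:L b2@13:R b5@14:L b3@18:L]
Beat 11 (R): throw ball4 h=6 -> lands@17:R; in-air after throw: [b1@12:L b2@13:R b5@14:L b4@17:R b3@18:L]
Beat 12 (L): throw ball1 h=3 -> lands@15:R; in-air after throw: [b2@13:R b5@14:L b1@15:R b4@17:R b3@18:L]
Beat 13 (R): throw ball2 h=3 -> lands@16:L; in-air after throw: [b5@14:L b1@15:R b2@16:L b4@17:R b3@18:L]
Beat 14 (L): throw ball5 h=8 -> lands@22:L; in-air after throw: [b1@15:R b2@16:L b4@17:R b3@18:L b5@22:L]
Beat 15 (R): throw ball1 h=6 -> lands@21:R; in-air after throw: [b2@16:L b4@17:R b3@18:L b1@21:R b5@22:L]
Beat 16 (L): throw ball2 h=3 -> lands@19:R; in-air after throw: [b4@17:R b3@18:L b2@19:R b1@21:R b5@22:L]
Ball 5: thrown@6 h=8 -> first land @14; rethrown@14 h=8 -> second land @22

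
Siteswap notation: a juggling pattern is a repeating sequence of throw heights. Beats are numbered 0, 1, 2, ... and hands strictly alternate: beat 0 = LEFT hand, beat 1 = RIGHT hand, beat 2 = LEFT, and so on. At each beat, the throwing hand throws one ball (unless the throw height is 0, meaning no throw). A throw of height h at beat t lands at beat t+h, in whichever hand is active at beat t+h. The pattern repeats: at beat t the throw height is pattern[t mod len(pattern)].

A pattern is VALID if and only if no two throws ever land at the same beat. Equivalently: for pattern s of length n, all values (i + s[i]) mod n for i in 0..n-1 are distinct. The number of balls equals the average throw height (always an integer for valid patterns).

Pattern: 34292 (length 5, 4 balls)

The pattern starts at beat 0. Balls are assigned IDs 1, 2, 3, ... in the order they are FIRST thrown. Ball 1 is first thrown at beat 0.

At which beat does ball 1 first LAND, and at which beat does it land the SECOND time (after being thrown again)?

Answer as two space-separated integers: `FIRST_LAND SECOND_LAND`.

Answer: 3 12

Derivation:
Beat 0 (L): throw ball1 h=3 -> lands@3:R; in-air after throw: [b1@3:R]
Beat 1 (R): throw ball2 h=4 -> lands@5:R; in-air after throw: [b1@3:R b2@5:R]
Beat 2 (L): throw ball3 h=2 -> lands@4:L; in-air after throw: [b1@3:R b3@4:L b2@5:R]
Beat 3 (R): throw ball1 h=9 -> lands@12:L; in-air after throw: [b3@4:L b2@5:R b1@12:L]
Beat 4 (L): throw ball3 h=2 -> lands@6:L; in-air after throw: [b2@5:R b3@6:L b1@12:L]
Beat 5 (R): throw ball2 h=3 -> lands@8:L; in-air after throw: [b3@6:L b2@8:L b1@12:L]
Beat 6 (L): throw ball3 h=4 -> lands@10:L; in-air after throw: [b2@8:L b3@10:L b1@12:L]
Beat 7 (R): throw ball4 h=2 -> lands@9:R; in-air after throw: [b2@8:L b4@9:R b3@10:L b1@12:L]
Beat 8 (L): throw ball2 h=9 -> lands@17:R; in-air after throw: [b4@9:R b3@10:L b1@12:L b2@17:R]
Beat 9 (R): throw ball4 h=2 -> lands@11:R; in-air after throw: [b3@10:L b4@11:R b1@12:L b2@17:R]
Beat 10 (L): throw ball3 h=3 -> lands@13:R; in-air after throw: [b4@11:R b1@12:L b3@13:R b2@17:R]
Beat 11 (R): throw ball4 h=4 -> lands@15:R; in-air after throw: [b1@12:L b3@13:R b4@15:R b2@17:R]
Beat 12 (L): throw ball1 h=2 -> lands@14:L; in-air after throw: [b3@13:R b1@14:L b4@15:R b2@17:R]
Ball 1: thrown@0 h=3 -> first land @3; rethrown@3 h=9 -> second land @12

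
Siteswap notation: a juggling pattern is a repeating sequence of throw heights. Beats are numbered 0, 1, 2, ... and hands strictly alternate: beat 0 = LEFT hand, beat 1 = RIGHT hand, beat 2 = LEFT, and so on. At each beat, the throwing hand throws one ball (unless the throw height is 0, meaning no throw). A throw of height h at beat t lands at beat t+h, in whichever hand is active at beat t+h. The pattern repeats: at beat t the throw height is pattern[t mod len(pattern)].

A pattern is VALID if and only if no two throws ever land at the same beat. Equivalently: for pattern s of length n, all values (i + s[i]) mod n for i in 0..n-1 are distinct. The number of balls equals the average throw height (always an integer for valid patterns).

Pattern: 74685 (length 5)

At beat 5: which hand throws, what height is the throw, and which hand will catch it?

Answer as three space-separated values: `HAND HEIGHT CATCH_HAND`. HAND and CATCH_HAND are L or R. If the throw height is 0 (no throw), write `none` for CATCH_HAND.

Beat 5: 5 mod 2 = 1, so hand = R
Throw height = pattern[5 mod 5] = pattern[0] = 7
Lands at beat 5+7=12, 12 mod 2 = 0, so catch hand = L

Answer: R 7 L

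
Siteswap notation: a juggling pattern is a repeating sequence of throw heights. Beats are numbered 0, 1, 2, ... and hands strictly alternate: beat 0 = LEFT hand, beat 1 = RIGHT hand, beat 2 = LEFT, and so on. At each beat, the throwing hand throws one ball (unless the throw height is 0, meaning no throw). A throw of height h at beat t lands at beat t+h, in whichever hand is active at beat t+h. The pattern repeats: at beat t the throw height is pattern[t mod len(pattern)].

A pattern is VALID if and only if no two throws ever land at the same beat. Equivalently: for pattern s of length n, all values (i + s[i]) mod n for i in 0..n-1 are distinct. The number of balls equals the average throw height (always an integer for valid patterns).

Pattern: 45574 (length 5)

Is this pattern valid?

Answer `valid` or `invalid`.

Answer: valid

Derivation:
i=0: (i + s[i]) mod n = (0 + 4) mod 5 = 4
i=1: (i + s[i]) mod n = (1 + 5) mod 5 = 1
i=2: (i + s[i]) mod n = (2 + 5) mod 5 = 2
i=3: (i + s[i]) mod n = (3 + 7) mod 5 = 0
i=4: (i + s[i]) mod n = (4 + 4) mod 5 = 3
Residues: [4, 1, 2, 0, 3], distinct: True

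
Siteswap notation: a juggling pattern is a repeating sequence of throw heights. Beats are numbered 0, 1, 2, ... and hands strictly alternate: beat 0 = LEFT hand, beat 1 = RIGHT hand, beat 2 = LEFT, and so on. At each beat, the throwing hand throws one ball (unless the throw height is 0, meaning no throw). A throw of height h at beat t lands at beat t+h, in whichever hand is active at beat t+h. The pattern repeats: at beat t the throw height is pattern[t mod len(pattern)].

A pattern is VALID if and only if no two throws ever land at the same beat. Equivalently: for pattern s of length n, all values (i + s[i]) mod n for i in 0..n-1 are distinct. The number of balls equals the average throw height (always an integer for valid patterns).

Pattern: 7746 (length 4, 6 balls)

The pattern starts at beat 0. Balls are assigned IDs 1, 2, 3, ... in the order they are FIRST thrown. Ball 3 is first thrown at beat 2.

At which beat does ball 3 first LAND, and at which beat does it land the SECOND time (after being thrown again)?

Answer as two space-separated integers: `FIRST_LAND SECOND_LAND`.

Answer: 6 10

Derivation:
Beat 0 (L): throw ball1 h=7 -> lands@7:R; in-air after throw: [b1@7:R]
Beat 1 (R): throw ball2 h=7 -> lands@8:L; in-air after throw: [b1@7:R b2@8:L]
Beat 2 (L): throw ball3 h=4 -> lands@6:L; in-air after throw: [b3@6:L b1@7:R b2@8:L]
Beat 3 (R): throw ball4 h=6 -> lands@9:R; in-air after throw: [b3@6:L b1@7:R b2@8:L b4@9:R]
Beat 4 (L): throw ball5 h=7 -> lands@11:R; in-air after throw: [b3@6:L b1@7:R b2@8:L b4@9:R b5@11:R]
Beat 5 (R): throw ball6 h=7 -> lands@12:L; in-air after throw: [b3@6:L b1@7:R b2@8:L b4@9:R b5@11:R b6@12:L]
Beat 6 (L): throw ball3 h=4 -> lands@10:L; in-air after throw: [b1@7:R b2@8:L b4@9:R b3@10:L b5@11:R b6@12:L]
Beat 7 (R): throw ball1 h=6 -> lands@13:R; in-air after throw: [b2@8:L b4@9:R b3@10:L b5@11:R b6@12:L b1@13:R]
Beat 8 (L): throw ball2 h=7 -> lands@15:R; in-air after throw: [b4@9:R b3@10:L b5@11:R b6@12:L b1@13:R b2@15:R]
Beat 9 (R): throw ball4 h=7 -> lands@16:L; in-air after throw: [b3@10:L b5@11:R b6@12:L b1@13:R b2@15:R b4@16:L]
Beat 10 (L): throw ball3 h=4 -> lands@14:L; in-air after throw: [b5@11:R b6@12:L b1@13:R b3@14:L b2@15:R b4@16:L]
Ball 3: thrown@2 h=4 -> first land @6; rethrown@6 h=4 -> second land @10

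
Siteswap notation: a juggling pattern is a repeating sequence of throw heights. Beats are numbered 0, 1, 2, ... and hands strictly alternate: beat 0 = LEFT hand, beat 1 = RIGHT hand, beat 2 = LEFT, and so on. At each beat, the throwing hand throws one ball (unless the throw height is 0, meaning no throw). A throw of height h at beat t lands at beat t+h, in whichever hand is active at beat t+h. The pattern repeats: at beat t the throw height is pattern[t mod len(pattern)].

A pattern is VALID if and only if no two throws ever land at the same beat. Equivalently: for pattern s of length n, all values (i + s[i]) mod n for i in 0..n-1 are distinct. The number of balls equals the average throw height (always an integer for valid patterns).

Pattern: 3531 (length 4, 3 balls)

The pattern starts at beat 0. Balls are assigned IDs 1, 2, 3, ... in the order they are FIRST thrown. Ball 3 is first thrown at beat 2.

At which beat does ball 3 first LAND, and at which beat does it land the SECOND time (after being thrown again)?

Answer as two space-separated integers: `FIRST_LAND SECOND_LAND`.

Beat 0 (L): throw ball1 h=3 -> lands@3:R; in-air after throw: [b1@3:R]
Beat 1 (R): throw ball2 h=5 -> lands@6:L; in-air after throw: [b1@3:R b2@6:L]
Beat 2 (L): throw ball3 h=3 -> lands@5:R; in-air after throw: [b1@3:R b3@5:R b2@6:L]
Beat 3 (R): throw ball1 h=1 -> lands@4:L; in-air after throw: [b1@4:L b3@5:R b2@6:L]
Beat 4 (L): throw ball1 h=3 -> lands@7:R; in-air after throw: [b3@5:R b2@6:L b1@7:R]
Beat 5 (R): throw ball3 h=5 -> lands@10:L; in-air after throw: [b2@6:L b1@7:R b3@10:L]
Beat 6 (L): throw ball2 h=3 -> lands@9:R; in-air after throw: [b1@7:R b2@9:R b3@10:L]
Beat 7 (R): throw ball1 h=1 -> lands@8:L; in-air after throw: [b1@8:L b2@9:R b3@10:L]
Beat 8 (L): throw ball1 h=3 -> lands@11:R; in-air after throw: [b2@9:R b3@10:L b1@11:R]
Beat 9 (R): throw ball2 h=5 -> lands@14:L; in-air after throw: [b3@10:L b1@11:R b2@14:L]
Beat 10 (L): throw ball3 h=3 -> lands@13:R; in-air after throw: [b1@11:R b3@13:R b2@14:L]
Ball 3: thrown@2 h=3 -> first land @5; rethrown@5 h=5 -> second land @10

Answer: 5 10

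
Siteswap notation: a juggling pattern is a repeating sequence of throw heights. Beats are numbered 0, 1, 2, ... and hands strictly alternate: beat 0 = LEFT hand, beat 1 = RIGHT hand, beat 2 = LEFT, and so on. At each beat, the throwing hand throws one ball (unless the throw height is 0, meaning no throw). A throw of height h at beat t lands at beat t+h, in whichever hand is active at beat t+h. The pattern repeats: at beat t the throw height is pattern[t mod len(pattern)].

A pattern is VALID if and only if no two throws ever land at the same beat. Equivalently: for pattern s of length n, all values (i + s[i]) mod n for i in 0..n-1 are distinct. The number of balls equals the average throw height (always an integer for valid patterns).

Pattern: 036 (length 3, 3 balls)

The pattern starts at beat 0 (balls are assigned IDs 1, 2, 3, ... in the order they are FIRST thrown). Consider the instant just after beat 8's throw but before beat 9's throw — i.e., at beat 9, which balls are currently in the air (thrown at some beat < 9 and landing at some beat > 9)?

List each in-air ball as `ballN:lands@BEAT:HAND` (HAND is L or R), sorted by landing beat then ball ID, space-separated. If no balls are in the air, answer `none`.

Answer: ball1:lands@10:L ball3:lands@11:R ball2:lands@14:L

Derivation:
Beat 1 (R): throw ball1 h=3 -> lands@4:L; in-air after throw: [b1@4:L]
Beat 2 (L): throw ball2 h=6 -> lands@8:L; in-air after throw: [b1@4:L b2@8:L]
Beat 4 (L): throw ball1 h=3 -> lands@7:R; in-air after throw: [b1@7:R b2@8:L]
Beat 5 (R): throw ball3 h=6 -> lands@11:R; in-air after throw: [b1@7:R b2@8:L b3@11:R]
Beat 7 (R): throw ball1 h=3 -> lands@10:L; in-air after throw: [b2@8:L b1@10:L b3@11:R]
Beat 8 (L): throw ball2 h=6 -> lands@14:L; in-air after throw: [b1@10:L b3@11:R b2@14:L]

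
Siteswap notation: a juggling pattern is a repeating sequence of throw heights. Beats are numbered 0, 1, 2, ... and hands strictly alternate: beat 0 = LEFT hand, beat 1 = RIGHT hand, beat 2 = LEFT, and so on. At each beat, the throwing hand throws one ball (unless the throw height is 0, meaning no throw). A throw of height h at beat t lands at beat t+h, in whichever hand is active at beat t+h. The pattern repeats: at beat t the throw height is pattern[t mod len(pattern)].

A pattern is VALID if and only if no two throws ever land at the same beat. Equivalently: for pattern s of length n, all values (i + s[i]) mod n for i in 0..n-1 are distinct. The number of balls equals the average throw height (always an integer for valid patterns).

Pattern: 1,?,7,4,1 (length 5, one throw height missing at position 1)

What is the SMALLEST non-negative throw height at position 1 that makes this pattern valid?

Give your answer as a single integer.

Answer: 2

Derivation:
i=0: (0 + 1) mod 5 = 1
i=1: s[i]=? (unknown)
i=2: (2 + 7) mod 5 = 4
i=3: (3 + 4) mod 5 = 2
i=4: (4 + 1) mod 5 = 0
Known residues: [0, 1, 2, 4]; need a permutation of 0..4, so missing residue r = 3
Need (1 + s) mod 5 = 3; smallest s = (3 - 1) mod 5 = 2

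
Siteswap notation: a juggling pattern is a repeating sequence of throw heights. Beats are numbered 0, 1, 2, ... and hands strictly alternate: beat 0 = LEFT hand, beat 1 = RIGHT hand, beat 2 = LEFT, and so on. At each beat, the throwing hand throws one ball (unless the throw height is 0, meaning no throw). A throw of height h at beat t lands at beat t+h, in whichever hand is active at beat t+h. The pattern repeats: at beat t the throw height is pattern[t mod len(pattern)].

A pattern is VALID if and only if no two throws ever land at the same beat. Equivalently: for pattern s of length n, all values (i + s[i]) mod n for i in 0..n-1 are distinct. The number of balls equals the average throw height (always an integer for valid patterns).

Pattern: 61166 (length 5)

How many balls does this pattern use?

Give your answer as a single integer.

Pattern = [6, 1, 1, 6, 6], length n = 5
  position 0: throw height = 6, running sum = 6
  position 1: throw height = 1, running sum = 7
  position 2: throw height = 1, running sum = 8
  position 3: throw height = 6, running sum = 14
  position 4: throw height = 6, running sum = 20
Total sum = 20; balls = sum / n = 20 / 5 = 4

Answer: 4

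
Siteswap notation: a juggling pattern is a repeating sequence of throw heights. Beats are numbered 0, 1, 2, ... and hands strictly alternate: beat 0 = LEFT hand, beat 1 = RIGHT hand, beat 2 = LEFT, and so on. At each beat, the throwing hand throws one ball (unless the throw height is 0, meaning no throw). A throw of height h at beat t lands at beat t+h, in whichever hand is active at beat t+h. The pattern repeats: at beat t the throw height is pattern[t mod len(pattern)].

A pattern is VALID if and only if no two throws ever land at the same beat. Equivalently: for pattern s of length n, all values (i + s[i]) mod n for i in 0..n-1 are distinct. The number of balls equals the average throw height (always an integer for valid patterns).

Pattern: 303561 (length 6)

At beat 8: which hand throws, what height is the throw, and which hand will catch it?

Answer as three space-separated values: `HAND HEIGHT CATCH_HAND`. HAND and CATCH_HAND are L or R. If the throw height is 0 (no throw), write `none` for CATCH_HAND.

Beat 8: 8 mod 2 = 0, so hand = L
Throw height = pattern[8 mod 6] = pattern[2] = 3
Lands at beat 8+3=11, 11 mod 2 = 1, so catch hand = R

Answer: L 3 R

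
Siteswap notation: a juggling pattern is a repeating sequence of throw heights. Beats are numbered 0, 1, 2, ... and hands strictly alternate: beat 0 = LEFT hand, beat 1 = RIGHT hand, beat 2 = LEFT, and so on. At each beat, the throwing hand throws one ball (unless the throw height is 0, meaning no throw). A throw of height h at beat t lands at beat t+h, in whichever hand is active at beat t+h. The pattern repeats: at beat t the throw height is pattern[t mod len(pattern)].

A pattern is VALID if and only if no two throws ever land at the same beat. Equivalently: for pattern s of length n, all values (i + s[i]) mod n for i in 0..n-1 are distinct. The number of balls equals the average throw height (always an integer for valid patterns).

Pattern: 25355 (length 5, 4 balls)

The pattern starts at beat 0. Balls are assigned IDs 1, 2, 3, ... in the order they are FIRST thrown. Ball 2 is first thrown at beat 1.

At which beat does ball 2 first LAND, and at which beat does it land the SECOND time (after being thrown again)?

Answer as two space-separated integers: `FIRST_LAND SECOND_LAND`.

Beat 0 (L): throw ball1 h=2 -> lands@2:L; in-air after throw: [b1@2:L]
Beat 1 (R): throw ball2 h=5 -> lands@6:L; in-air after throw: [b1@2:L b2@6:L]
Beat 2 (L): throw ball1 h=3 -> lands@5:R; in-air after throw: [b1@5:R b2@6:L]
Beat 3 (R): throw ball3 h=5 -> lands@8:L; in-air after throw: [b1@5:R b2@6:L b3@8:L]
Beat 4 (L): throw ball4 h=5 -> lands@9:R; in-air after throw: [b1@5:R b2@6:L b3@8:L b4@9:R]
Beat 5 (R): throw ball1 h=2 -> lands@7:R; in-air after throw: [b2@6:L b1@7:R b3@8:L b4@9:R]
Beat 6 (L): throw ball2 h=5 -> lands@11:R; in-air after throw: [b1@7:R b3@8:L b4@9:R b2@11:R]
Beat 7 (R): throw ball1 h=3 -> lands@10:L; in-air after throw: [b3@8:L b4@9:R b1@10:L b2@11:R]
Beat 8 (L): throw ball3 h=5 -> lands@13:R; in-air after throw: [b4@9:R b1@10:L b2@11:R b3@13:R]
Beat 9 (R): throw ball4 h=5 -> lands@14:L; in-air after throw: [b1@10:L b2@11:R b3@13:R b4@14:L]
Beat 10 (L): throw ball1 h=2 -> lands@12:L; in-air after throw: [b2@11:R b1@12:L b3@13:R b4@14:L]
Beat 11 (R): throw ball2 h=5 -> lands@16:L; in-air after throw: [b1@12:L b3@13:R b4@14:L b2@16:L]
Ball 2: thrown@1 h=5 -> first land @6; rethrown@6 h=5 -> second land @11

Answer: 6 11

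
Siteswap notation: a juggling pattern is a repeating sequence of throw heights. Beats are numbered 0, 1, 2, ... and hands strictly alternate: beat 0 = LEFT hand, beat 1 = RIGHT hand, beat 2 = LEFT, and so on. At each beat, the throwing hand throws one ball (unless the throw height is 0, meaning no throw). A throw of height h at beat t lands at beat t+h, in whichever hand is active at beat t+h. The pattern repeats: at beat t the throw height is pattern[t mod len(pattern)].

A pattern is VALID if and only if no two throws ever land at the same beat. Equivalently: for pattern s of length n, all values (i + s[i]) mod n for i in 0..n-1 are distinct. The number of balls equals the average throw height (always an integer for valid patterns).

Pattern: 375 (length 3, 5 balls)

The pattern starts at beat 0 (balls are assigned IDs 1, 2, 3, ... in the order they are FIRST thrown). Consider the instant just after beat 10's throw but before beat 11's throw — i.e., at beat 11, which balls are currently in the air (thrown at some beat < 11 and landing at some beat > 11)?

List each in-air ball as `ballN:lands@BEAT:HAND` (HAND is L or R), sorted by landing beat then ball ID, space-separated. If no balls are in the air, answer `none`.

Beat 0 (L): throw ball1 h=3 -> lands@3:R; in-air after throw: [b1@3:R]
Beat 1 (R): throw ball2 h=7 -> lands@8:L; in-air after throw: [b1@3:R b2@8:L]
Beat 2 (L): throw ball3 h=5 -> lands@7:R; in-air after throw: [b1@3:R b3@7:R b2@8:L]
Beat 3 (R): throw ball1 h=3 -> lands@6:L; in-air after throw: [b1@6:L b3@7:R b2@8:L]
Beat 4 (L): throw ball4 h=7 -> lands@11:R; in-air after throw: [b1@6:L b3@7:R b2@8:L b4@11:R]
Beat 5 (R): throw ball5 h=5 -> lands@10:L; in-air after throw: [b1@6:L b3@7:R b2@8:L b5@10:L b4@11:R]
Beat 6 (L): throw ball1 h=3 -> lands@9:R; in-air after throw: [b3@7:R b2@8:L b1@9:R b5@10:L b4@11:R]
Beat 7 (R): throw ball3 h=7 -> lands@14:L; in-air after throw: [b2@8:L b1@9:R b5@10:L b4@11:R b3@14:L]
Beat 8 (L): throw ball2 h=5 -> lands@13:R; in-air after throw: [b1@9:R b5@10:L b4@11:R b2@13:R b3@14:L]
Beat 9 (R): throw ball1 h=3 -> lands@12:L; in-air after throw: [b5@10:L b4@11:R b1@12:L b2@13:R b3@14:L]
Beat 10 (L): throw ball5 h=7 -> lands@17:R; in-air after throw: [b4@11:R b1@12:L b2@13:R b3@14:L b5@17:R]
Beat 11 (R): throw ball4 h=5 -> lands@16:L; in-air after throw: [b1@12:L b2@13:R b3@14:L b4@16:L b5@17:R]

Answer: ball1:lands@12:L ball2:lands@13:R ball3:lands@14:L ball5:lands@17:R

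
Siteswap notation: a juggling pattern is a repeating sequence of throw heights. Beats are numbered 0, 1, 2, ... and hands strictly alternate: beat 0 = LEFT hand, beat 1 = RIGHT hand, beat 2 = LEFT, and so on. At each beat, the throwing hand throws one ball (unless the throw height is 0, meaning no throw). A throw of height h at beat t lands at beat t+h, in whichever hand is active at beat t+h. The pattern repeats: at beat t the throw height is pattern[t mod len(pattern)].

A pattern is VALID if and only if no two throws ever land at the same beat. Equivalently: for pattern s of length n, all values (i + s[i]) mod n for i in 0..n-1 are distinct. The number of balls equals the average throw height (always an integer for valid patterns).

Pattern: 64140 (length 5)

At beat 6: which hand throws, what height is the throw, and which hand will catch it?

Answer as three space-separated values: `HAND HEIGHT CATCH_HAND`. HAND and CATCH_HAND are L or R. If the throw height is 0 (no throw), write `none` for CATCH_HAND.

Beat 6: 6 mod 2 = 0, so hand = L
Throw height = pattern[6 mod 5] = pattern[1] = 4
Lands at beat 6+4=10, 10 mod 2 = 0, so catch hand = L

Answer: L 4 L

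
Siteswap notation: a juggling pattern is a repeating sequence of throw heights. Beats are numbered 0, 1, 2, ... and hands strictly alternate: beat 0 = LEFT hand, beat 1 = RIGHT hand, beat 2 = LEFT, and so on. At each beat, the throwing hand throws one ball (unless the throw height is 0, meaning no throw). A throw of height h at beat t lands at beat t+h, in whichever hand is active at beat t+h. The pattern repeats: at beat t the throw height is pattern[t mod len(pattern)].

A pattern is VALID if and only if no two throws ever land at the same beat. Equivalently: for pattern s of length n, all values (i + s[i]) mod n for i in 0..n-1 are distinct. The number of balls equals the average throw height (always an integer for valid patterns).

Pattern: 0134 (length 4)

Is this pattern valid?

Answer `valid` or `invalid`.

Answer: valid

Derivation:
i=0: (i + s[i]) mod n = (0 + 0) mod 4 = 0
i=1: (i + s[i]) mod n = (1 + 1) mod 4 = 2
i=2: (i + s[i]) mod n = (2 + 3) mod 4 = 1
i=3: (i + s[i]) mod n = (3 + 4) mod 4 = 3
Residues: [0, 2, 1, 3], distinct: True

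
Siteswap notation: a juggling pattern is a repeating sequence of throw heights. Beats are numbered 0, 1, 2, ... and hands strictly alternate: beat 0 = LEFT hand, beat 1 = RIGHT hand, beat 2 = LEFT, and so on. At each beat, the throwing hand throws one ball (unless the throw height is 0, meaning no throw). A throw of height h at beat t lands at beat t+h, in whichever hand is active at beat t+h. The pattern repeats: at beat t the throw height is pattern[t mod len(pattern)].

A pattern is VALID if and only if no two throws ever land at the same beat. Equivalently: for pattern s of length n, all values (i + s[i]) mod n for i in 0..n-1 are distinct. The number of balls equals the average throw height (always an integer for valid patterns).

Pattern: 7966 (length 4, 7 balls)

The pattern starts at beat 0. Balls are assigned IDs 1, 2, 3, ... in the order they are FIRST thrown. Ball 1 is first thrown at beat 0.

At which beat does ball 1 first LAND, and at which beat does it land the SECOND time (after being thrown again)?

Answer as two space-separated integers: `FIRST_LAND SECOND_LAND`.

Beat 0 (L): throw ball1 h=7 -> lands@7:R; in-air after throw: [b1@7:R]
Beat 1 (R): throw ball2 h=9 -> lands@10:L; in-air after throw: [b1@7:R b2@10:L]
Beat 2 (L): throw ball3 h=6 -> lands@8:L; in-air after throw: [b1@7:R b3@8:L b2@10:L]
Beat 3 (R): throw ball4 h=6 -> lands@9:R; in-air after throw: [b1@7:R b3@8:L b4@9:R b2@10:L]
Beat 4 (L): throw ball5 h=7 -> lands@11:R; in-air after throw: [b1@7:R b3@8:L b4@9:R b2@10:L b5@11:R]
Beat 5 (R): throw ball6 h=9 -> lands@14:L; in-air after throw: [b1@7:R b3@8:L b4@9:R b2@10:L b5@11:R b6@14:L]
Beat 6 (L): throw ball7 h=6 -> lands@12:L; in-air after throw: [b1@7:R b3@8:L b4@9:R b2@10:L b5@11:R b7@12:L b6@14:L]
Beat 7 (R): throw ball1 h=6 -> lands@13:R; in-air after throw: [b3@8:L b4@9:R b2@10:L b5@11:R b7@12:L b1@13:R b6@14:L]
Beat 8 (L): throw ball3 h=7 -> lands@15:R; in-air after throw: [b4@9:R b2@10:L b5@11:R b7@12:L b1@13:R b6@14:L b3@15:R]
Beat 9 (R): throw ball4 h=9 -> lands@18:L; in-air after throw: [b2@10:L b5@11:R b7@12:L b1@13:R b6@14:L b3@15:R b4@18:L]
Beat 10 (L): throw ball2 h=6 -> lands@16:L; in-air after throw: [b5@11:R b7@12:L b1@13:R b6@14:L b3@15:R b2@16:L b4@18:L]
Beat 11 (R): throw ball5 h=6 -> lands@17:R; in-air after throw: [b7@12:L b1@13:R b6@14:L b3@15:R b2@16:L b5@17:R b4@18:L]
Beat 12 (L): throw ball7 h=7 -> lands@19:R; in-air after throw: [b1@13:R b6@14:L b3@15:R b2@16:L b5@17:R b4@18:L b7@19:R]
Beat 13 (R): throw ball1 h=9 -> lands@22:L; in-air after throw: [b6@14:L b3@15:R b2@16:L b5@17:R b4@18:L b7@19:R b1@22:L]
Ball 1: thrown@0 h=7 -> first land @7; rethrown@7 h=6 -> second land @13

Answer: 7 13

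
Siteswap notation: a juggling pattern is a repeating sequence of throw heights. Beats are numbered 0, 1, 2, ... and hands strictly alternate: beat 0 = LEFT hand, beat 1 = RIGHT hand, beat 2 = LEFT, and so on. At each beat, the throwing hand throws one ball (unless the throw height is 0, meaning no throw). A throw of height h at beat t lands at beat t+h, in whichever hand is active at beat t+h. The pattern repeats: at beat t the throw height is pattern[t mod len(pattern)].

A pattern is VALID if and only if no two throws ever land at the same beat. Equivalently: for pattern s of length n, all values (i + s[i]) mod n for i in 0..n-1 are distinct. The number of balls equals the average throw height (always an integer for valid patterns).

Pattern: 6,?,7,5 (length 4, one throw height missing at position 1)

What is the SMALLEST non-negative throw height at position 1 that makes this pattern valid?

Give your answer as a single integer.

Answer: 2

Derivation:
i=0: (0 + 6) mod 4 = 2
i=1: s[i]=? (unknown)
i=2: (2 + 7) mod 4 = 1
i=3: (3 + 5) mod 4 = 0
Known residues: [0, 1, 2]; need a permutation of 0..3, so missing residue r = 3
Need (1 + s) mod 4 = 3; smallest s = (3 - 1) mod 4 = 2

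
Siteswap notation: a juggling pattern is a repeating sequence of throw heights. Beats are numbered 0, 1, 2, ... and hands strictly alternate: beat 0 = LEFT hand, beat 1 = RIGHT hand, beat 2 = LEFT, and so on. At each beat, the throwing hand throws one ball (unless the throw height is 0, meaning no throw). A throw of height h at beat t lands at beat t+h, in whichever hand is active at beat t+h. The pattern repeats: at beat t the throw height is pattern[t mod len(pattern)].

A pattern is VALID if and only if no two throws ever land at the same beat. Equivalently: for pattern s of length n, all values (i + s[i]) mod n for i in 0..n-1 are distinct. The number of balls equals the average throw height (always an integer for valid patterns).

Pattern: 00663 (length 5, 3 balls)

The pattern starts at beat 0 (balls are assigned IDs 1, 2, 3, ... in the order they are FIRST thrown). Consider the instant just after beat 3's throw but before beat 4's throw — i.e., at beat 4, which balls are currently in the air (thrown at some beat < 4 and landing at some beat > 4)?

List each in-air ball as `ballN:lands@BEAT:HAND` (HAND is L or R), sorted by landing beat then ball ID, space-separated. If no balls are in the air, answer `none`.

Beat 2 (L): throw ball1 h=6 -> lands@8:L; in-air after throw: [b1@8:L]
Beat 3 (R): throw ball2 h=6 -> lands@9:R; in-air after throw: [b1@8:L b2@9:R]
Beat 4 (L): throw ball3 h=3 -> lands@7:R; in-air after throw: [b3@7:R b1@8:L b2@9:R]

Answer: ball1:lands@8:L ball2:lands@9:R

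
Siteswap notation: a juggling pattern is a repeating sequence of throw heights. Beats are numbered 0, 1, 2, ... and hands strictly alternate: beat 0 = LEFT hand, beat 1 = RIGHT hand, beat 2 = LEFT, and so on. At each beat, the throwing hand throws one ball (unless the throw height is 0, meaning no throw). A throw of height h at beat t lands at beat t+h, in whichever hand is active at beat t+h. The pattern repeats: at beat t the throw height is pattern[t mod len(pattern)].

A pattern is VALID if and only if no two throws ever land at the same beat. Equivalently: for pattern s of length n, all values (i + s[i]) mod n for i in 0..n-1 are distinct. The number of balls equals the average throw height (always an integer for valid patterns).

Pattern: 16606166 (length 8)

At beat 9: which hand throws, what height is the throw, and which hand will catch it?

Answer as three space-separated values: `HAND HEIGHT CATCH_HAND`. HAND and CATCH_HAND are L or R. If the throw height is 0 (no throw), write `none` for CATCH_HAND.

Answer: R 6 R

Derivation:
Beat 9: 9 mod 2 = 1, so hand = R
Throw height = pattern[9 mod 8] = pattern[1] = 6
Lands at beat 9+6=15, 15 mod 2 = 1, so catch hand = R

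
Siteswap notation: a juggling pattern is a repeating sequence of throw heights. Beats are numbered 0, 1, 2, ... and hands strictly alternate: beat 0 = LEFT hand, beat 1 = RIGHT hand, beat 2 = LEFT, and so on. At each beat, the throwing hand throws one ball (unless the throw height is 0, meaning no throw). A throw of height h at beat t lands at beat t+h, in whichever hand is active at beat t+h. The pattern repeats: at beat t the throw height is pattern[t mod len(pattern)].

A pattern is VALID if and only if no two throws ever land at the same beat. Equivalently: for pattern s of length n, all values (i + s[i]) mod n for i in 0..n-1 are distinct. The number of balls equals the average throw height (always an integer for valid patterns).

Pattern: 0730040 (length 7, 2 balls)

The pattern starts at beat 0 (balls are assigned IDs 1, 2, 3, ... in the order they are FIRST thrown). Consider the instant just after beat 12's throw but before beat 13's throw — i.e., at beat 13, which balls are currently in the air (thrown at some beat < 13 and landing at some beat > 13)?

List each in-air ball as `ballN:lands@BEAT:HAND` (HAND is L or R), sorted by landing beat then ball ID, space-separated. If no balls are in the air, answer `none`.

Answer: ball1:lands@15:R ball2:lands@16:L

Derivation:
Beat 1 (R): throw ball1 h=7 -> lands@8:L; in-air after throw: [b1@8:L]
Beat 2 (L): throw ball2 h=3 -> lands@5:R; in-air after throw: [b2@5:R b1@8:L]
Beat 5 (R): throw ball2 h=4 -> lands@9:R; in-air after throw: [b1@8:L b2@9:R]
Beat 8 (L): throw ball1 h=7 -> lands@15:R; in-air after throw: [b2@9:R b1@15:R]
Beat 9 (R): throw ball2 h=3 -> lands@12:L; in-air after throw: [b2@12:L b1@15:R]
Beat 12 (L): throw ball2 h=4 -> lands@16:L; in-air after throw: [b1@15:R b2@16:L]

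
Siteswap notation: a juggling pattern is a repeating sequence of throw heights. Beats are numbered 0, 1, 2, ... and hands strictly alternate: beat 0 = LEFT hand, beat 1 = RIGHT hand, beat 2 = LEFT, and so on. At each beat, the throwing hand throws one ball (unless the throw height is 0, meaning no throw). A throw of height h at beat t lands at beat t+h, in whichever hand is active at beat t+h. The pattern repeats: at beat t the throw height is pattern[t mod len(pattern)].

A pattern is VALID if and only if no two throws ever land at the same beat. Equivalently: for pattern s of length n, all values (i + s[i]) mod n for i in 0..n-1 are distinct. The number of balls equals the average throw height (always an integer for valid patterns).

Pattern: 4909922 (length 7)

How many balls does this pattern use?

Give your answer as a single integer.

Answer: 5

Derivation:
Pattern = [4, 9, 0, 9, 9, 2, 2], length n = 7
  position 0: throw height = 4, running sum = 4
  position 1: throw height = 9, running sum = 13
  position 2: throw height = 0, running sum = 13
  position 3: throw height = 9, running sum = 22
  position 4: throw height = 9, running sum = 31
  position 5: throw height = 2, running sum = 33
  position 6: throw height = 2, running sum = 35
Total sum = 35; balls = sum / n = 35 / 7 = 5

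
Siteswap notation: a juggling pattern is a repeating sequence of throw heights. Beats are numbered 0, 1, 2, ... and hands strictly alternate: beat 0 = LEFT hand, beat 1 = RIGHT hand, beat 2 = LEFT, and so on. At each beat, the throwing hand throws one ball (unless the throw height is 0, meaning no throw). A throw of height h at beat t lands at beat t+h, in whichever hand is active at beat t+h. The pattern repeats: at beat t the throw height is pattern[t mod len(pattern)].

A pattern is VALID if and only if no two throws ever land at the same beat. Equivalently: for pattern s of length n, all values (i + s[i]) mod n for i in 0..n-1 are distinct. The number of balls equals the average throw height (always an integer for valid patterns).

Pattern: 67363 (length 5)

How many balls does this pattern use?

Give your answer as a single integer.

Answer: 5

Derivation:
Pattern = [6, 7, 3, 6, 3], length n = 5
  position 0: throw height = 6, running sum = 6
  position 1: throw height = 7, running sum = 13
  position 2: throw height = 3, running sum = 16
  position 3: throw height = 6, running sum = 22
  position 4: throw height = 3, running sum = 25
Total sum = 25; balls = sum / n = 25 / 5 = 5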